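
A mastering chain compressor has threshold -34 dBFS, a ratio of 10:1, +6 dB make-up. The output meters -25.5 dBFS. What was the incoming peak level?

-9 dBFS

Before make-up, the level was -25.5 − 6 = -31.5 dBFS.
Post-compression overshoot = -31.5 − (-34) = 2.5 dB.
Before 10:1 compression the overshoot was 2.5 × 10 = 25 dB, so input = -34 + 25 = -9 dBFS.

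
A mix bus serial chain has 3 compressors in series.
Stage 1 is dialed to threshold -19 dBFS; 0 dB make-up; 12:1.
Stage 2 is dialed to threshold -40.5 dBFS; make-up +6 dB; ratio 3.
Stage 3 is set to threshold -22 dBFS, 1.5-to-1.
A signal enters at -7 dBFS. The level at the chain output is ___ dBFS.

Stage 1: -7 dBFS is 12 dB over -19 dBFS; at 12:1 that becomes 1 dB over, giving -18 dBFS.
Stage 2: 22.5 dB above -40.5 dBFS, reduced 3:1 to 7.5 dB above → -33 dBFS; +6 dB make-up → -27 dBFS.
Stage 3: below threshold (-27 ≤ -22); passes unchanged; output -27 dBFS.

-27 dBFS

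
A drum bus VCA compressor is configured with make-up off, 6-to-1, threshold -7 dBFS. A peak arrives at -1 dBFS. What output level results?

The input is 6 dB above the -7 dBFS threshold.
The 6 dB excess becomes 1 dB after 6:1 reduction.
So the level is -7 + 1 = -6 dBFS.

-6 dBFS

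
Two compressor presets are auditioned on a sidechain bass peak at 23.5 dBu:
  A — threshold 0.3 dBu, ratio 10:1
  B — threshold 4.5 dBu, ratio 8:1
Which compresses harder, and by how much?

A: GR = 23.2 − 23.2/10 = 20.88 dB.
B: GR = 19 − 19/8 = 16.625 dB.
Difference: 4.255 dB in favour of A.

A, by 4.255 dB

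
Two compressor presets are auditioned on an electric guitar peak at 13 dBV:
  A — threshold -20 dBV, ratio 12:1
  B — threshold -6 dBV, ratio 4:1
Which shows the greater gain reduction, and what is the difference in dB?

A: overshoot 33 dB → output overshoot 2.75 dB → GR 30.25 dB.
B: overshoot 19 dB → output overshoot 4.75 dB → GR 14.25 dB.
A reduces 16 dB more.

A, by 16 dB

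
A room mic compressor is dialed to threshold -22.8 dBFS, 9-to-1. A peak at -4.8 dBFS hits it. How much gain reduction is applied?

-4.8 dBFS exceeds the threshold by 18 dB.
After 9:1 compression the overshoot becomes 18/9 = 2 dB.
GR = overshoot in − overshoot out = 18 − 2 = 16 dB.

16 dB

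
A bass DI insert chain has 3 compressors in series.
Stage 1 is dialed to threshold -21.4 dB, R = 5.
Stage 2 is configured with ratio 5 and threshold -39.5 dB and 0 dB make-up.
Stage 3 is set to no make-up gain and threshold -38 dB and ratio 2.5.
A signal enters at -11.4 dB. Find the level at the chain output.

Stage 1: 10 dB above -21.4 dB, reduced 5:1 to 2 dB above → -19.4 dB.
Stage 2: -19.4 dB is 20.1 dB over -39.5 dB; at 5:1 that becomes 4.02 dB over, giving -35.48 dB.
Stage 3: 2.52 dB above -38 dB, reduced 2.5:1 to 1.008 dB above → -36.992 dB.

-36.992 dB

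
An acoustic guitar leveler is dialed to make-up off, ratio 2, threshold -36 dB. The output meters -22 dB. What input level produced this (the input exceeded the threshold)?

The compressed level sits -22 − (-36) = 14 dB over threshold.
Undo the ratio: input overshoot = 14 × 2 = 28 dB, giving input = -8 dB.

-8 dB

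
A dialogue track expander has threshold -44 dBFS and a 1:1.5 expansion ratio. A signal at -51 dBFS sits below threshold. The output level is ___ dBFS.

-54.5 dBFS

The input is 7 dB below the -44 dBFS threshold.
A 1:1.5 expander multiplies undershoot by 1.5: 7 × 1.5 = 10.5 dB below threshold.
Output = -44 − 10.5 = -54.5 dBFS.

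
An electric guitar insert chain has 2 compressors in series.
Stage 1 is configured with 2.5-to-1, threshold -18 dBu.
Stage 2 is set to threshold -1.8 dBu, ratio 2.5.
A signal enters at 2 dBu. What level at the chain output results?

Stage 1: 2 dBu is 20 dB over -18 dBu; at 2.5:1 that becomes 8 dB over, giving -10 dBu.
Stage 2: -10 dBu ≤ -1.8 dBu, so stage 2 doesn't engage; output -10 dBu.

-10 dBu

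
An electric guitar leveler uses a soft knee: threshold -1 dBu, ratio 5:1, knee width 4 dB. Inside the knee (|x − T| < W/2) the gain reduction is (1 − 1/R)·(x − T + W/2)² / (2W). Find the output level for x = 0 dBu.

-0.9 dBu

x − T + W/2 = 0 − (-1) + 2 = 3.
GR = (1 − 1/5) × 3² / 8 = 0.8 × 9 / 8 = 0.9 dB.
Output = 0 − 0.9 = -0.9 dBu.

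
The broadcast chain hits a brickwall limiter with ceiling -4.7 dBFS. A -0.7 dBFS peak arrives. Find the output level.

-4.7 dBFS

At ∞:1, everything above -4.7 dBFS is held at the ceiling.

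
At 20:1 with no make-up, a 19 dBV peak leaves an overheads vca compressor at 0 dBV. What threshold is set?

Gain reduction = 19 − 0 = 19 dB; output overshoot = GR / (R − 1) = 19 / 19 = 1 dB.
Threshold = output − output overshoot = 0 − 1 = -1 dBV.

-1 dBV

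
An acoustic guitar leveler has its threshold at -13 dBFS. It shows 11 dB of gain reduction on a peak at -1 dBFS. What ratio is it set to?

Input overshoot = -1 − (-13) = 12 dB.
Output overshoot = 12 − 11 = 1 dB.
Ratio = input overshoot / output overshoot = 12 / 1 = 12.

12:1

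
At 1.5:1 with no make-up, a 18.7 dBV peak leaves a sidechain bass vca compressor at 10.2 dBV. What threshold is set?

Input is 25.5 dB above T (since output overshoot × R = input overshoot: (10.2 − T)·1.5 = 18.7 − T gives T = -6.8 dBV).
Check: -6.8 + (18.7 − (-6.8))/1.5 = -6.8 + 17 = 10.2 dBV. ✓

-6.8 dBV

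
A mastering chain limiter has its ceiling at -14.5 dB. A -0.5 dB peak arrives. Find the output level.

-14.5 dB

A brickwall limiter is an ∞:1 compressor: any input above the ceiling is clamped to -14.5 dB.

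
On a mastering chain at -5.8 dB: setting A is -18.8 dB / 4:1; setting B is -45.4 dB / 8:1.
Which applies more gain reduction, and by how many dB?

A: GR = 13 − 13/4 = 9.75 dB.
B: GR = 39.6 − 39.6/8 = 34.65 dB.
B reduces 24.9 dB more.

B, by 24.9 dB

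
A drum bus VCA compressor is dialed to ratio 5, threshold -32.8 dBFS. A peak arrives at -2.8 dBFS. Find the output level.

-26.8 dBFS

Overshoot: -2.8 − (-32.8) = 30 dB.
5:1 compression reduces that to 30/5 = 6 dB over.
That puts the output at -26.8 dBFS.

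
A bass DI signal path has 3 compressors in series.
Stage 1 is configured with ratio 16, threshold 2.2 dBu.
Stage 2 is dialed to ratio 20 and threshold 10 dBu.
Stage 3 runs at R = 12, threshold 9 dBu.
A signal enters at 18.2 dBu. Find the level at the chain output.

Stage 1: overshoot 16 dB → 16/16 = 1 dB → 3.2 dBu.
Stage 2: 3.2 dBu ≤ 10 dBu, so stage 2 doesn't engage; output 3.2 dBu.
Stage 3: 3.2 dBu ≤ 9 dBu, so stage 3 doesn't engage; output 3.2 dBu.

3.2 dBu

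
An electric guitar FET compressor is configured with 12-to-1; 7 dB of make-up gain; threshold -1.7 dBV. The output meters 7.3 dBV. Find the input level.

Stripping the +7 dB make-up gives 0.3 dBV at the gain stage.
Post-compression overshoot = 0.3 − (-1.7) = 2 dB.
Before 12:1 compression the overshoot was 2 × 12 = 24 dB, so input = -1.7 + 24 = 22.3 dBV.

22.3 dBV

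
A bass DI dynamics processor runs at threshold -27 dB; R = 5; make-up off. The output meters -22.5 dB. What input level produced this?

Post-compression overshoot = -22.5 − (-27) = 4.5 dB.
Input overshoot = R × output overshoot = 22.5 dB → input = -27 + 22.5 = -4.5 dB.

-4.5 dB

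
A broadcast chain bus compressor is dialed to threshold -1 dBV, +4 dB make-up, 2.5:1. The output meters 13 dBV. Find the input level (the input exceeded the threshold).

24 dBV

Remove make-up: 13 − 4 = 9 dBV.
The compressed level sits 9 − (-1) = 10 dB over threshold.
Before 2.5:1 compression the overshoot was 10 × 2.5 = 25 dB, so input = -1 + 25 = 24 dBV.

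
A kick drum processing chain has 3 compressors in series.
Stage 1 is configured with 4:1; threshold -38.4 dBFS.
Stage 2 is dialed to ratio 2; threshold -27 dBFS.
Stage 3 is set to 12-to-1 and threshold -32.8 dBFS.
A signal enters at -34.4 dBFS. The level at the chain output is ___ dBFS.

Stage 1: -34.4 dBFS is 4 dB over -38.4 dBFS; at 4:1 that becomes 1 dB over, giving -37.4 dBFS.
Stage 2: -37.4 dBFS is at or below the -27 dBFS threshold — no compression; output -37.4 dBFS.
Stage 3: below threshold (-37.4 ≤ -32.8); passes unchanged; output -37.4 dBFS.

-37.4 dBFS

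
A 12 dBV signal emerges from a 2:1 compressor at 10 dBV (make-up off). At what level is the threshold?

Gain reduction = 12 − 10 = 2 dB; output overshoot = GR / (R − 1) = 2 / 1 = 2 dB.
Threshold = output − output overshoot = 10 − 2 = 8 dBV.

8 dBV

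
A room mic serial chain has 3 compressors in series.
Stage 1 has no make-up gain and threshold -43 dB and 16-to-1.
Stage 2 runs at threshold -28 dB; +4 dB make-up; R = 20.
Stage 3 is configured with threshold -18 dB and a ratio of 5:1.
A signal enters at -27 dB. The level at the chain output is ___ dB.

Stage 1: overshoot 16 dB → 16/16 = 1 dB → -42 dB.
Stage 2: below threshold (-42 ≤ -28); passes unchanged; make-up brings it to -38 dB.
Stage 3: -38 dB is at or below the -18 dB threshold — no compression; output -38 dB.

-38 dB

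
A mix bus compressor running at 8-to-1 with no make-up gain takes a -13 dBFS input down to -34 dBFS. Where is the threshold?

Let T be the threshold. Output overshoot = (input overshoot)/R, so -34 − T = (-13 − T)/8.
8·(-34 − T) = -13 − T → 7·T = -272 − (-13) = -259.
T = -259/7 = -37 dBFS.

-37 dBFS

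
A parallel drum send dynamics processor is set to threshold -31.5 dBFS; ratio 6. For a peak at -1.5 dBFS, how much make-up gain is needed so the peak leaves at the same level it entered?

25 dB

Overshoot 30 dB → 30/6 = 5 dB after compression, so the compressed level is -31.5 + 5 = -26.5 dBFS.
Make-up = target − compressed = -1.5 − (-26.5) = 25 dB.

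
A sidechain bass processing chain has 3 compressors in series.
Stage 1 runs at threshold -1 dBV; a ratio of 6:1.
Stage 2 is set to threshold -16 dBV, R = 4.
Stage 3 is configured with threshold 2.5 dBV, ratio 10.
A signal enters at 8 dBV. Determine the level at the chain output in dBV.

Stage 1: 8 dBV is 9 dB over -1 dBV; at 6:1 that becomes 1.5 dB over, giving 0.5 dBV.
Stage 2: 0.5 dBV is 16.5 dB over -16 dBV; at 4:1 that becomes 4.125 dB over, giving -11.875 dBV.
Stage 3: -11.875 dBV is at or below the 2.5 dBV threshold — no compression; output -11.875 dBV.

-11.875 dBV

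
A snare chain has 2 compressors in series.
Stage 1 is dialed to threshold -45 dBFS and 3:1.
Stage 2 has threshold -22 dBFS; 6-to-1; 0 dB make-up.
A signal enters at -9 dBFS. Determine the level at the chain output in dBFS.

-33 dBFS

Stage 1: overshoot 36 dB → 36/3 = 12 dB → -33 dBFS.
Stage 2: -33 dBFS ≤ -22 dBFS, so stage 2 doesn't engage; output -33 dBFS.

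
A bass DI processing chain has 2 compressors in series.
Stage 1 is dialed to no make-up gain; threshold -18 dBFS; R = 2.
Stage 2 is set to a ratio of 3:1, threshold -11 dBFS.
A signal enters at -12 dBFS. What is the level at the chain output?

Stage 1: overshoot 6 dB → 6/2 = 3 dB → -15 dBFS.
Stage 2: below threshold (-15 ≤ -11); passes unchanged; output -15 dBFS.

-15 dBFS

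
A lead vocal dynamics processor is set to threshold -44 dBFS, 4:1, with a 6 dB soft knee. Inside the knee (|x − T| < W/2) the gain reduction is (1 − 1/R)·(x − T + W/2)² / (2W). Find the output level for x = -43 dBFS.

x − T + W/2 = -43 − (-44) + 3 = 4.
GR = (1 − 1/4) × 4² / 12 = 0.75 × 16 / 12 = 1 dB.
Output = -43 − 1 = -44 dBFS.

-44 dBFS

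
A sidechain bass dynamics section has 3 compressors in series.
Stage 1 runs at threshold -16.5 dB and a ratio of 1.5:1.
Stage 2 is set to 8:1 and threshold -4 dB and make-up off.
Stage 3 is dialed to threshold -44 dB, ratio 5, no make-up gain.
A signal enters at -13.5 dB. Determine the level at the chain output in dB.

Stage 1: 3 dB above -16.5 dB, reduced 1.5:1 to 2 dB above → -14.5 dB.
Stage 2: below threshold (-14.5 ≤ -4); passes unchanged; output -14.5 dB.
Stage 3: overshoot 29.5 dB → 29.5/5 = 5.9 dB → -38.1 dB.

-38.1 dB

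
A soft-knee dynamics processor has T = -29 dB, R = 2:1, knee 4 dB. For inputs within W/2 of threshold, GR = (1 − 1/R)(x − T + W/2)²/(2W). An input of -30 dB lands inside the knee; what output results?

x − T + W/2 = -30 − (-29) + 2 = 1.
GR = (1 − 1/2) × 1² / 8 = 0.5 × 1 / 8 = 0.0625 dB.
Output = -30 − 0.0625 = -30.0625 dB.

-30.0625 dB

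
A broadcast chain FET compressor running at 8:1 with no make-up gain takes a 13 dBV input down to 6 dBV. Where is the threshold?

Input is 8 dB above T (since output overshoot × R = input overshoot: (6 − T)·8 = 13 − T gives T = 5 dBV).
Check: 5 + (13 − 5)/8 = 5 + 1 = 6 dBV. ✓

5 dBV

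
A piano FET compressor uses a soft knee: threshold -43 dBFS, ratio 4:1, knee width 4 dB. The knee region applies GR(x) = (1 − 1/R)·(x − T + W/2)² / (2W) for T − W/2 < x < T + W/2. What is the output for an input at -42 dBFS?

-42.84375 dBFS

x − T + W/2 = -42 − (-43) + 2 = 3.
GR = (1 − 1/4) × 3² / 8 = 0.75 × 9 / 8 = 0.84375 dB.
Output = -42 − 0.84375 = -42.84375 dBFS.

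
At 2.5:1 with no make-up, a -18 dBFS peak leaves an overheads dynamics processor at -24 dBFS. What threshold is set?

Gain reduction = -18 − (-24) = 6 dB; output overshoot = GR / (R − 1) = 6 / 1.5 = 4 dB.
Threshold = output − output overshoot = -24 − 4 = -28 dBFS.

-28 dBFS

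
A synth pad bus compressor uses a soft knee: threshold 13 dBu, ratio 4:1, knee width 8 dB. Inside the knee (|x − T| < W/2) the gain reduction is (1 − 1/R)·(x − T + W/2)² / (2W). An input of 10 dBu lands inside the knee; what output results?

x − T + W/2 = 10 − 13 + 4 = 1.
GR = (1 − 1/4) × 1² / 16 = 0.75 × 1 / 16 = 0.046875 dB.
Output = 10 − 0.046875 = 9.953125 dBu.

9.953125 dBu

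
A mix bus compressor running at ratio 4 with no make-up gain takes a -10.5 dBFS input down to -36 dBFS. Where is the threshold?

Let T be the threshold. Output overshoot = (input overshoot)/R, so -36 − T = (-10.5 − T)/4.
4·(-36 − T) = -10.5 − T → 3·T = -144 − (-10.5) = -133.5.
T = -133.5/3 = -44.5 dBFS.

-44.5 dBFS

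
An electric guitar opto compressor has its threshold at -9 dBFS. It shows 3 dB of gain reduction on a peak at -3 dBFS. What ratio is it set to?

Input overshoot = -3 − (-9) = 6 dB.
Output overshoot = 6 − 3 = 3 dB.
Ratio = input overshoot / output overshoot = 6 / 3 = 2.

2:1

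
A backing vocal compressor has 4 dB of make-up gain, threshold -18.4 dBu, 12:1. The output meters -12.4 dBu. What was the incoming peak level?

Before make-up, the level was -12.4 − 4 = -16.4 dBu.
Post-compression overshoot = -16.4 − (-18.4) = 2 dB.
Input overshoot = R × output overshoot = 24 dB → input = -18.4 + 24 = 5.6 dBu.

5.6 dBu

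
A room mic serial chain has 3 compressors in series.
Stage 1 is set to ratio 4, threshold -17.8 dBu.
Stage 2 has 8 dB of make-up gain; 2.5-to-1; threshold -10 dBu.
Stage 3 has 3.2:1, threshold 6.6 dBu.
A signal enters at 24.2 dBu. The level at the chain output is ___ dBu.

-0.92 dBu

Stage 1: 24.2 dBu is 42 dB over -17.8 dBu; at 4:1 that becomes 10.5 dB over, giving -7.3 dBu.
Stage 2: -7.3 dBu is 2.7 dB over -10 dBu; at 2.5:1 that becomes 1.08 dB over, giving -8.92 dBu; +8 dB make-up → -0.92 dBu.
Stage 3: -0.92 dBu ≤ 6.6 dBu, so stage 3 doesn't engage; output -0.92 dBu.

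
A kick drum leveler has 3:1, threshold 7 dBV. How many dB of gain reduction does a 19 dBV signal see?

Overshoot = 19 − 7 = 12 dB.
A 3:1 ratio leaves 4 dB of that excess.
GR = overshoot in − overshoot out = 12 − 4 = 8 dB.

8 dB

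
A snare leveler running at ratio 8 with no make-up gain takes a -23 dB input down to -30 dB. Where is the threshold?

-31 dB

Input is 8 dB above T (since output overshoot × R = input overshoot: (-30 − T)·8 = -23 − T gives T = -31 dB).
Check: -31 + (-23 − (-31))/8 = -31 + 1 = -30 dB. ✓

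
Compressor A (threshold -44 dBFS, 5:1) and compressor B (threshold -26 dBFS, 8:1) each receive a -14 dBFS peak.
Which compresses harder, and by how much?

A, by 13.5 dB

A: overshoot 30 dB → output overshoot 6 dB → GR 24 dB.
B: overshoot 12 dB → output overshoot 1.5 dB → GR 10.5 dB.
A applies 13.5 dB more gain reduction.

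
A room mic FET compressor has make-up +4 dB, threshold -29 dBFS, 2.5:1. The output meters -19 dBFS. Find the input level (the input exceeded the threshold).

-14 dBFS

Before make-up, the level was -19 − 4 = -23 dBFS.
Post-compression overshoot = -23 − (-29) = 6 dB.
Undo the ratio: input overshoot = 6 × 2.5 = 15 dB, giving input = -14 dBFS.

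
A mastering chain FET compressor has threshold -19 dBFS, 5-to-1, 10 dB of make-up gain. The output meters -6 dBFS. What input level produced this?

-4 dBFS

Remove make-up: -6 − 10 = -16 dBFS.
The compressed level sits -16 − (-19) = 3 dB over threshold.
Before 5:1 compression the overshoot was 3 × 5 = 15 dB, so input = -19 + 15 = -4 dBFS.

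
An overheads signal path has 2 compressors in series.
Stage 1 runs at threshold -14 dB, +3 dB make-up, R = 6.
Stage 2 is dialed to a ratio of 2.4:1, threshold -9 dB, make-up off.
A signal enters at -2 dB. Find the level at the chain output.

Stage 1: 12 dB above -14 dB, reduced 6:1 to 2 dB above → -12 dB; +3 dB make-up → -9 dB.
Stage 2: -9 dB ≤ -9 dB, so stage 2 doesn't engage; output -9 dB.

-9 dB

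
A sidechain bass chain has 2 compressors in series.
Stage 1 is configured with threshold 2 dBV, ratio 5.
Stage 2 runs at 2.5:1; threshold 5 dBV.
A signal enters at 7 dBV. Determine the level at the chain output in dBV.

3 dBV

Stage 1: 5 dB above 2 dBV, reduced 5:1 to 1 dB above → 3 dBV.
Stage 2: below threshold (3 ≤ 5); passes unchanged; output 3 dBV.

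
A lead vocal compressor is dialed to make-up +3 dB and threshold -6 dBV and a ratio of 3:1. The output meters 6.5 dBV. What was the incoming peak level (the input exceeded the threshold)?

Remove make-up: 6.5 − 3 = 3.5 dBV.
Post-compression overshoot = 3.5 − (-6) = 9.5 dB.
Before 3:1 compression the overshoot was 9.5 × 3 = 28.5 dB, so input = -6 + 28.5 = 22.5 dBV.

22.5 dBV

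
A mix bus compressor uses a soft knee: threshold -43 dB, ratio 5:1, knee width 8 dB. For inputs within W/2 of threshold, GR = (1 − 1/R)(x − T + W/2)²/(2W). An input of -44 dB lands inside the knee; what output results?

-44.45 dB

x − T + W/2 = -44 − (-43) + 4 = 3.
GR = (1 − 1/5) × 3² / 16 = 0.8 × 9 / 16 = 0.45 dB.
Output = -44 − 0.45 = -44.45 dB.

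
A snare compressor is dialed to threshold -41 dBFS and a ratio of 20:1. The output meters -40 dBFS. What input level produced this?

-21 dBFS

Post-compression overshoot = -40 − (-41) = 1 dB.
Undo the ratio: input overshoot = 1 × 20 = 20 dB, giving input = -21 dBFS.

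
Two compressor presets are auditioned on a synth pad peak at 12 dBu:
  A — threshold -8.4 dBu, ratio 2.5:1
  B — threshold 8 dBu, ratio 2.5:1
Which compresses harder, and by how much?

A: 20.4 dB over, compressed to 8.16 dB over, so 12.24 dB of GR.
B: 4 dB over, compressed to 1.6 dB over, so 2.4 dB of GR.
A reduces 9.84 dB more.

A, by 9.84 dB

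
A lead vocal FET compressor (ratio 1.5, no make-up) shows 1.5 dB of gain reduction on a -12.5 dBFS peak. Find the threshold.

-17 dBFS

Gain reduction = -12.5 − (-14) = 1.5 dB; output overshoot = GR / (R − 1) = 1.5 / 0.5 = 3 dB.
Threshold = output − output overshoot = -14 − 3 = -17 dBFS.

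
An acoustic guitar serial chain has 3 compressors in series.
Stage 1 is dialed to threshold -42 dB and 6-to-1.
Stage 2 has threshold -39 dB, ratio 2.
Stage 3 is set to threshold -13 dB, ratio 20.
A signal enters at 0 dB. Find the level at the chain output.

Stage 1: overshoot 42 dB → 42/6 = 7 dB → -35 dB.
Stage 2: -35 dB is 4 dB over -39 dB; at 2:1 that becomes 2 dB over, giving -37 dB.
Stage 3: -37 dB is at or below the -13 dB threshold — no compression; output -37 dB.

-37 dB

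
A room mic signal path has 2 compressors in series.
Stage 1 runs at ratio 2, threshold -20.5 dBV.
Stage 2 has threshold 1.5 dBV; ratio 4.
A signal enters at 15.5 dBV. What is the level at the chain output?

-2.5 dBV

Stage 1: 36 dB above -20.5 dBV, reduced 2:1 to 18 dB above → -2.5 dBV.
Stage 2: -2.5 dBV ≤ 1.5 dBV, so stage 2 doesn't engage; output -2.5 dBV.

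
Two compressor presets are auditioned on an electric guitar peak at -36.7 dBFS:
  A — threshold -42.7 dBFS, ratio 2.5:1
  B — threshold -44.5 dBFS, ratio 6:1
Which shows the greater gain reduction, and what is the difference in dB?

B, by 2.9 dB

A: GR = 6 − 6/2.5 = 3.6 dB.
B: GR = 7.8 − 7.8/6 = 6.5 dB.
Difference: 2.9 dB in favour of B.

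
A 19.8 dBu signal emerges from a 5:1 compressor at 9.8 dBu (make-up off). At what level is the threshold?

Input is 12.5 dB above T (since output overshoot × R = input overshoot: (9.8 − T)·5 = 19.8 − T gives T = 7.3 dBu).
Check: 7.3 + (19.8 − 7.3)/5 = 7.3 + 2.5 = 9.8 dBu. ✓

7.3 dBu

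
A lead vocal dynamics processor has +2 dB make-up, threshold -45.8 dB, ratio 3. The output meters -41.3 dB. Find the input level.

-38.3 dB

Before make-up, the level was -41.3 − 2 = -43.3 dB.
Post-compression overshoot = -43.3 − (-45.8) = 2.5 dB.
Undo the ratio: input overshoot = 2.5 × 3 = 7.5 dB, giving input = -38.3 dB.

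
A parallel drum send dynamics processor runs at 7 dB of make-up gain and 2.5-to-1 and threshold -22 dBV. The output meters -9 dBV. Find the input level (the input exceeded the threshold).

-7 dBV

Remove make-up: -9 − 7 = -16 dBV.
That's 6 dB above the -22 dBV threshold.
Input overshoot = R × output overshoot = 15 dB → input = -22 + 15 = -7 dBV.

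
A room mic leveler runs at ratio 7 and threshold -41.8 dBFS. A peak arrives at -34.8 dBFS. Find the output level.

-34.8 dBFS sits 7 dB over threshold.
At 7:1 the overshoot is divided by 7, leaving 1 dB above threshold.
Output = -41.8 + 1 = -40.8 dBFS.

-40.8 dBFS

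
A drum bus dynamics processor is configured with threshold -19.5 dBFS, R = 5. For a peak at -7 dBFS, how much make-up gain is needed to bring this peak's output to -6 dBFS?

Overshoot 12.5 dB → 12.5/5 = 2.5 dB after compression, so the compressed level is -19.5 + 2.5 = -17 dBFS.
Make-up = target − compressed = -6 − (-17) = 11 dB.

11 dB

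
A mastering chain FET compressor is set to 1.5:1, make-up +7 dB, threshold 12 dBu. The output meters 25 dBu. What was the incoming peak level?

Before make-up, the level was 25 − 7 = 18 dBu.
That's 6 dB above the 12 dBu threshold.
Undo the ratio: input overshoot = 6 × 1.5 = 9 dB, giving input = 21 dBu.

21 dBu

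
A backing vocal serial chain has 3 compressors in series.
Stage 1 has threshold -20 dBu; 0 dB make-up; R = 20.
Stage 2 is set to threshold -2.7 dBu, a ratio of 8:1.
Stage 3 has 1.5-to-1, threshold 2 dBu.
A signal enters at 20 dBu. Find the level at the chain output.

Stage 1: 40 dB above -20 dBu, reduced 20:1 to 2 dB above → -18 dBu.
Stage 2: below threshold (-18 ≤ -2.7); passes unchanged; output -18 dBu.
Stage 3: below threshold (-18 ≤ 2); passes unchanged; output -18 dBu.

-18 dBu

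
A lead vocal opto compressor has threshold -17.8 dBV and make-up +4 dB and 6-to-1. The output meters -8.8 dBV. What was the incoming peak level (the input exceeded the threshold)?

Stripping the +4 dB make-up gives -12.8 dBV at the gain stage.
Post-compression overshoot = -12.8 − (-17.8) = 5 dB.
Before 6:1 compression the overshoot was 5 × 6 = 30 dB, so input = -17.8 + 30 = 12.2 dBV.

12.2 dBV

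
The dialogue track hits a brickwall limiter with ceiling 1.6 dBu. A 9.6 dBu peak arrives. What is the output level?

The limiter clamps the peak to its 1.6 dBu ceiling.

1.6 dBu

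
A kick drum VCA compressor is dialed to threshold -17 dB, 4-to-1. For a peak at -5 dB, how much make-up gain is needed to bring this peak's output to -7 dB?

Without make-up, output = threshold + overshoot/4 = -17 + 3 = -14 dB.
Gap to target: 7 dB.

7 dB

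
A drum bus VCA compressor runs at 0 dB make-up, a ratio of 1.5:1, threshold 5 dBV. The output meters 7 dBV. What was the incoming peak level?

That's 2 dB above the 5 dBV threshold.
Before 1.5:1 compression the overshoot was 2 × 1.5 = 3 dB, so input = 5 + 3 = 8 dBV.

8 dBV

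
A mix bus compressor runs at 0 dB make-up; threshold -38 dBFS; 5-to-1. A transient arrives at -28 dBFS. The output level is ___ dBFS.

-36 dBFS

-28 dBFS sits 10 dB over threshold.
At 5:1 the overshoot is divided by 5, leaving 2 dB above threshold.
Output = -38 + 2 = -36 dBFS.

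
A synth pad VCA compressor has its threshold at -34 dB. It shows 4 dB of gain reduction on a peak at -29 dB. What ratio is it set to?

5:1

Input overshoot = -29 − (-34) = 5 dB.
Output overshoot = 5 − 4 = 1 dB.
Ratio = input overshoot / output overshoot = 5 / 1 = 5.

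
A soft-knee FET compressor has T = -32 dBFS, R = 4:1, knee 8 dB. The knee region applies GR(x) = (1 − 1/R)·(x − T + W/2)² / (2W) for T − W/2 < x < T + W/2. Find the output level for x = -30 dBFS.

x − T + W/2 = -30 − (-32) + 4 = 6.
GR = (1 − 1/4) × 6² / 16 = 0.75 × 36 / 16 = 1.6875 dB.
Output = -30 − 1.6875 = -31.6875 dBFS.

-31.6875 dBFS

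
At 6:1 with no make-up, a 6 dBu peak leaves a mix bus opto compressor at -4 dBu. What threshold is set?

-6 dBu

Input is 12 dB above T (since output overshoot × R = input overshoot: (-4 − T)·6 = 6 − T gives T = -6 dBu).
Check: -6 + (6 − (-6))/6 = -6 + 2 = -4 dBu. ✓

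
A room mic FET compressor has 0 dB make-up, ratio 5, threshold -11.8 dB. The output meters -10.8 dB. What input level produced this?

-6.8 dB

Post-compression overshoot = -10.8 − (-11.8) = 1 dB.
Input overshoot = R × output overshoot = 5 dB → input = -11.8 + 5 = -6.8 dB.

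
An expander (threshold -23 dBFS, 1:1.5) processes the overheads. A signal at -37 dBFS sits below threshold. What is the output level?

-44 dBFS

The input is 14 dB below the -23 dBFS threshold.
A 1:1.5 expander multiplies undershoot by 1.5: 14 × 1.5 = 21 dB below threshold.
Output = -23 − 21 = -44 dBFS.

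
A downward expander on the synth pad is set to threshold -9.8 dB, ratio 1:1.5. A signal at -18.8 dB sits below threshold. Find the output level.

Below threshold, a 1:1.5 expander applies gain = (1.5−1)×(T − x) of attenuation.
(1.5−1) × 9 = 4.5 dB, so output = -18.8 − 4.5 = -23.3 dB.

-23.3 dB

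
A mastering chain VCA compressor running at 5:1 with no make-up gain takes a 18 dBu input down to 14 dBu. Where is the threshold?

13 dBu

Let T be the threshold. Output overshoot = (input overshoot)/R, so 14 − T = (18 − T)/5.
5·(14 − T) = 18 − T → 4·T = 70 − 18 = 52.
T = 52/4 = 13 dBu.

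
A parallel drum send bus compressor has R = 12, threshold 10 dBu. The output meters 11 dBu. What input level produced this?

22 dBu

Post-compression overshoot = 11 − 10 = 1 dB.
Before 12:1 compression the overshoot was 1 × 12 = 12 dB, so input = 10 + 12 = 22 dBu.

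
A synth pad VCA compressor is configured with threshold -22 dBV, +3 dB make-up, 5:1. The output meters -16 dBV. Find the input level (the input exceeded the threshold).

-7 dBV

Stripping the +3 dB make-up gives -19 dBV at the gain stage.
The compressed level sits -19 − (-22) = 3 dB over threshold.
Input overshoot = R × output overshoot = 15 dB → input = -22 + 15 = -7 dBV.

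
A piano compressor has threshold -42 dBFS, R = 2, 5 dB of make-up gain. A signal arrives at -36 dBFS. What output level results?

-34 dBFS

Overshoot: -36 − (-42) = 6 dB.
At 2:1 the overshoot is divided by 2, leaving 3 dB above threshold.
That puts the output at -39 dBFS; make-up adds 5 dB, giving -34 dBFS.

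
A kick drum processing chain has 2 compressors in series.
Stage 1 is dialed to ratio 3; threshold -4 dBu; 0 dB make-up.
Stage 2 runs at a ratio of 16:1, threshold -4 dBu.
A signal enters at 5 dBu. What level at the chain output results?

Stage 1: 9 dB above -4 dBu, reduced 3:1 to 3 dB above → -1 dBu.
Stage 2: 3 dB above -4 dBu, reduced 16:1 to 0.1875 dB above → -3.8125 dBu.

-3.8125 dBu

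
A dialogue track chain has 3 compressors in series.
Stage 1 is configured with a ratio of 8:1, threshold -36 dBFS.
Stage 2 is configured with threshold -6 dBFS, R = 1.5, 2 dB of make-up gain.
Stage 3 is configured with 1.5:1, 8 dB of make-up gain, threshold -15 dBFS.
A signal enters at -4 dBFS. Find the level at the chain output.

Stage 1: -4 dBFS is 32 dB over -36 dBFS; at 8:1 that becomes 4 dB over, giving -32 dBFS.
Stage 2: -32 dBFS ≤ -6 dBFS, so stage 2 doesn't engage; make-up brings it to -30 dBFS.
Stage 3: -30 dBFS ≤ -15 dBFS, so stage 3 doesn't engage; make-up brings it to -22 dBFS.

-22 dBFS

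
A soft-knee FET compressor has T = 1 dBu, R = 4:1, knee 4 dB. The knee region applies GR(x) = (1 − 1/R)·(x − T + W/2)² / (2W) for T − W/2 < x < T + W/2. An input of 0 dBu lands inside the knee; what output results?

-0.09375 dBu

x − T + W/2 = 0 − 1 + 2 = 1.
GR = (1 − 1/4) × 1² / 8 = 0.75 × 1 / 8 = 0.09375 dB.
Output = 0 − 0.09375 = -0.09375 dBu.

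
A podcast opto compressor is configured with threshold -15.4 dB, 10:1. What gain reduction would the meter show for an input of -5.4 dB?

-5.4 dB exceeds the threshold by 10 dB.
A 10:1 ratio leaves 1 dB of that excess.
So the signal is attenuated by 10 − 1 = 9 dB.

9 dB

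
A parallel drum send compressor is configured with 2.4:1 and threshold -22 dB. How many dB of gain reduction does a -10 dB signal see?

-10 dB exceeds the threshold by 12 dB.
At 2.4:1, output sits 12/2.4 = 5 dB above threshold.
Gain reduction = 12 − 5 = 7 dB.

7 dB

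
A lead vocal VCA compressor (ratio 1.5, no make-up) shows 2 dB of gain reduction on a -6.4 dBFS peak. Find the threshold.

-12.4 dBFS

Input is 6 dB above T (since output overshoot × R = input overshoot: (-8.4 − T)·1.5 = -6.4 − T gives T = -12.4 dBFS).
Check: -12.4 + (-6.4 − (-12.4))/1.5 = -12.4 + 4 = -8.4 dBFS. ✓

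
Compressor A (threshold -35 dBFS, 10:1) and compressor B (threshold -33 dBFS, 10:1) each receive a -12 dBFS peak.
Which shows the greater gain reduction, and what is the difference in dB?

A, by 1.8 dB

A: 23 dB over, compressed to 2.3 dB over, so 20.7 dB of GR.
B: 21 dB over, compressed to 2.1 dB over, so 18.9 dB of GR.
A reduces 1.8 dB more.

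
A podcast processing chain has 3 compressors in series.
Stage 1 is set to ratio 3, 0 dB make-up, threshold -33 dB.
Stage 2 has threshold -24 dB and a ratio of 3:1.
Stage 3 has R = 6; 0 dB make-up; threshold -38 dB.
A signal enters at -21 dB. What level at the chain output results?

Stage 1: -21 dB is 12 dB over -33 dB; at 3:1 that becomes 4 dB over, giving -29 dB.
Stage 2: -29 dB is at or below the -24 dB threshold — no compression; output -29 dB.
Stage 3: 9 dB above -38 dB, reduced 6:1 to 1.5 dB above → -36.5 dB.

-36.5 dB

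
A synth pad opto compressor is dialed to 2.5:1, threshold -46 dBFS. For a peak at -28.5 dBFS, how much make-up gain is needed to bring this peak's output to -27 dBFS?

12 dB

Without make-up, output = threshold + overshoot/2.5 = -46 + 7 = -39 dBFS.
Gap to target: 12 dB.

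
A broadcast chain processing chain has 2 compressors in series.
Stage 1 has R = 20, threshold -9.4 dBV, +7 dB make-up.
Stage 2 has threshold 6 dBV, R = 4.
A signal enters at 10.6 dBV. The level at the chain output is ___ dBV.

Stage 1: 20 dB above -9.4 dBV, reduced 20:1 to 1 dB above → -8.4 dBV; +7 dB make-up → -1.4 dBV.
Stage 2: below threshold (-1.4 ≤ 6); passes unchanged; output -1.4 dBV.

-1.4 dBV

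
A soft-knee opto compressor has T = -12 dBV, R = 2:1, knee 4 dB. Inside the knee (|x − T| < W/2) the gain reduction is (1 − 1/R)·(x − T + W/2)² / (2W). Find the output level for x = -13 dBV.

-13.0625 dBV

x − T + W/2 = -13 − (-12) + 2 = 1.
GR = (1 − 1/2) × 1² / 8 = 0.5 × 1 / 8 = 0.0625 dB.
Output = -13 − 0.0625 = -13.0625 dBV.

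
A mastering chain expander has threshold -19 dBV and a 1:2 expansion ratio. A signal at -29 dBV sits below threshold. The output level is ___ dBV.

-39 dBV

Below threshold, a 1:2 expander applies gain = (2−1)×(T − x) of attenuation.
(2−1) × 10 = 10 dB, so output = -29 − 10 = -39 dBV.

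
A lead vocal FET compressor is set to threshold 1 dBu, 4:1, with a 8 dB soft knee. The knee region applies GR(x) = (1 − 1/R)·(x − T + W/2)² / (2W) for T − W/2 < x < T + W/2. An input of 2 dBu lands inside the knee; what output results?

x − T + W/2 = 2 − 1 + 4 = 5.
GR = (1 − 1/4) × 5² / 16 = 0.75 × 25 / 16 = 1.171875 dB.
Output = 2 − 1.171875 = 0.828125 dBu.

0.828125 dBu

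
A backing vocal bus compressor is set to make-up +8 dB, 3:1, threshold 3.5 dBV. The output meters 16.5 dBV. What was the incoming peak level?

Stripping the +8 dB make-up gives 8.5 dBV at the gain stage.
That's 5 dB above the 3.5 dBV threshold.
Input overshoot = R × output overshoot = 15 dB → input = 3.5 + 15 = 18.5 dBV.

18.5 dBV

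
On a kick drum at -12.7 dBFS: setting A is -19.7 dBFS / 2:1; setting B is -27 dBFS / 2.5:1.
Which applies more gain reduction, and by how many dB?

A: overshoot 7 dB → output overshoot 3.5 dB → GR 3.5 dB.
B: overshoot 14.3 dB → output overshoot 5.72 dB → GR 8.58 dB.
B reduces 5.08 dB more.

B, by 5.08 dB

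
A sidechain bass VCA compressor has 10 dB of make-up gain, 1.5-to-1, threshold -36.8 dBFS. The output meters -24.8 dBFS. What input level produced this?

Remove make-up: -24.8 − 10 = -34.8 dBFS.
That's 2 dB above the -36.8 dBFS threshold.
Input overshoot = R × output overshoot = 3 dB → input = -36.8 + 3 = -33.8 dBFS.

-33.8 dBFS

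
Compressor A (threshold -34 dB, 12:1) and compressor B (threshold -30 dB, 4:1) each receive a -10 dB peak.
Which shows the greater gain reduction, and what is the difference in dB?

A: overshoot 24 dB → output overshoot 2 dB → GR 22 dB.
B: overshoot 20 dB → output overshoot 5 dB → GR 15 dB.
Difference: 7 dB in favour of A.

A, by 7 dB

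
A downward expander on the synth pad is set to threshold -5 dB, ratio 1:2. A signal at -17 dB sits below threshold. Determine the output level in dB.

Undershoot = (-5) − (-17) = 12 dB.
At 1:2, that expands to 24 dB under threshold.
Output = -5 − 24 = -29 dB.

-29 dB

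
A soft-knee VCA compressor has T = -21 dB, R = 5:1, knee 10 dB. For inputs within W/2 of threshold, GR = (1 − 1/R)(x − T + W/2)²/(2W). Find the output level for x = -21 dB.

x − T + W/2 = -21 − (-21) + 5 = 5.
GR = (1 − 1/5) × 5² / 20 = 0.8 × 25 / 20 = 1 dB.
Output = -21 − 1 = -22 dB.

-22 dB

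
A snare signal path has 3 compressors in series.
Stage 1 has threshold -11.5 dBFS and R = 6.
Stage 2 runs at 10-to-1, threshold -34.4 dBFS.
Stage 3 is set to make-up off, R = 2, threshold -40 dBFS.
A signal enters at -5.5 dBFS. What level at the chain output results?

Stage 1: -5.5 dBFS is 6 dB over -11.5 dBFS; at 6:1 that becomes 1 dB over, giving -10.5 dBFS.
Stage 2: -10.5 dBFS is 23.9 dB over -34.4 dBFS; at 10:1 that becomes 2.39 dB over, giving -32.01 dBFS.
Stage 3: -32.01 dBFS is 7.99 dB over -40 dBFS; at 2:1 that becomes 3.995 dB over, giving -36.005 dBFS.

-36.005 dBFS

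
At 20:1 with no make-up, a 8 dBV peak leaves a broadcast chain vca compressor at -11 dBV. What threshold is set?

Input is 20 dB above T (since output overshoot × R = input overshoot: (-11 − T)·20 = 8 − T gives T = -12 dBV).
Check: -12 + (8 − (-12))/20 = -12 + 1 = -11 dBV. ✓

-12 dBV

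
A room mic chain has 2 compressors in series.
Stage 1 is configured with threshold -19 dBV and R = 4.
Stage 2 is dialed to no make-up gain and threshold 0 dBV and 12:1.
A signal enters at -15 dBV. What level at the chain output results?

Stage 1: 4 dB above -19 dBV, reduced 4:1 to 1 dB above → -18 dBV.
Stage 2: -18 dBV is at or below the 0 dBV threshold — no compression; output -18 dBV.

-18 dBV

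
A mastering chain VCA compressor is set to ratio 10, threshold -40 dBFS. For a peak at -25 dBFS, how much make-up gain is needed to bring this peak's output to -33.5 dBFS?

The peak compresses to -40 + 15/10 = -38.5 dBFS.
To reach -33.5 dBFS requires -33.5 − (-38.5) = 5 dB of make-up.

5 dB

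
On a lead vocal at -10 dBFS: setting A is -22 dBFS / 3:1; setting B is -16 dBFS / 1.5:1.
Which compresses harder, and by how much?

A: 12 dB over, compressed to 4 dB over, so 8 dB of GR.
B: 6 dB over, compressed to 4 dB over, so 2 dB of GR.
Difference: 6 dB in favour of A.

A, by 6 dB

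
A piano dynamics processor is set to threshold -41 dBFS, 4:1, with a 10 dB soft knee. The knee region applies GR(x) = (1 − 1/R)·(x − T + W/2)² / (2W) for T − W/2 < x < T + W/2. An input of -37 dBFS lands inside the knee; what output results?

-40.0375 dBFS

x − T + W/2 = -37 − (-41) + 5 = 9.
GR = (1 − 1/4) × 9² / 20 = 0.75 × 81 / 20 = 3.0375 dB.
Output = -37 − 3.0375 = -40.0375 dBFS.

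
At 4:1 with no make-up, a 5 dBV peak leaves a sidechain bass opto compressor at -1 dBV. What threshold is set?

-3 dBV

Input is 8 dB above T (since output overshoot × R = input overshoot: (-1 − T)·4 = 5 − T gives T = -3 dBV).
Check: -3 + (5 − (-3))/4 = -3 + 2 = -1 dBV. ✓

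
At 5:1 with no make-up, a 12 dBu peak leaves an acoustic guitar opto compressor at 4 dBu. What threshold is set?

Let T be the threshold. Output overshoot = (input overshoot)/R, so 4 − T = (12 − T)/5.
5·(4 − T) = 12 − T → 4·T = 20 − 12 = 8.
T = 8/4 = 2 dBu.

2 dBu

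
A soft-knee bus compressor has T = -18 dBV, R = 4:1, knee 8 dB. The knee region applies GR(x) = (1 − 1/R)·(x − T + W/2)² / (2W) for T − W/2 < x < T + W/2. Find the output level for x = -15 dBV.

x − T + W/2 = -15 − (-18) + 4 = 7.
GR = (1 − 1/4) × 7² / 16 = 0.75 × 49 / 16 = 2.296875 dB.
Output = -15 − 2.296875 = -17.296875 dBV.

-17.296875 dBV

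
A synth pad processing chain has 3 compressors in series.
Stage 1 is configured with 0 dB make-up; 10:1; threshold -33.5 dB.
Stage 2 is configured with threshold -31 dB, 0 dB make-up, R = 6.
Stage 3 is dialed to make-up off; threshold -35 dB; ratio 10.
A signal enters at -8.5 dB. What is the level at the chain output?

Stage 1: overshoot 25 dB → 25/10 = 2.5 dB → -31 dB.
Stage 2: -31 dB is at or below the -31 dB threshold — no compression; output -31 dB.
Stage 3: -31 dB is 4 dB over -35 dB; at 10:1 that becomes 0.4 dB over, giving -34.6 dB.

-34.6 dB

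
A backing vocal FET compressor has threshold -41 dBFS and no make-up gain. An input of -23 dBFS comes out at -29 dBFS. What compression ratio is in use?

1.5:1

Input overshoot = -23 − (-41) = 18 dB; output overshoot = -29 − (-41) = 12 dB.
Ratio = 18 / 12 = 1.5.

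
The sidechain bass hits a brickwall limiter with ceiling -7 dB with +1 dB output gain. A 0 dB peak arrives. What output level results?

The limiter clamps the peak to its -7 dB ceiling.
Output gain then adds 1 dB: -7 + 1 = -6 dB.

-6 dB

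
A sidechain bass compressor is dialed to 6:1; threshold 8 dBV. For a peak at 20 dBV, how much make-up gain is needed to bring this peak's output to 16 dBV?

The peak compresses to 8 + 12/6 = 10 dBV.
To reach 16 dBV requires 16 − 10 = 6 dB of make-up.

6 dB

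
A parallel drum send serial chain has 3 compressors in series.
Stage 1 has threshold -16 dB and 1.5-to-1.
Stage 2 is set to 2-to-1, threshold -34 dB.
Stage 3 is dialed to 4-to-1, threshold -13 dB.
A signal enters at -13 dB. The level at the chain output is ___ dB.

-24 dB

Stage 1: -13 dB is 3 dB over -16 dB; at 1.5:1 that becomes 2 dB over, giving -14 dB.
Stage 2: overshoot 20 dB → 20/2 = 10 dB → -24 dB.
Stage 3: below threshold (-24 ≤ -13); passes unchanged; output -24 dB.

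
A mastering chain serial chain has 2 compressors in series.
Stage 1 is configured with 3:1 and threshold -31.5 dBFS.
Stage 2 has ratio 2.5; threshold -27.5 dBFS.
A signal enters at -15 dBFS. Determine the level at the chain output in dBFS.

Stage 1: 16.5 dB above -31.5 dBFS, reduced 3:1 to 5.5 dB above → -26 dBFS.
Stage 2: overshoot 1.5 dB → 1.5/2.5 = 0.6 dB → -26.9 dBFS.

-26.9 dBFS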